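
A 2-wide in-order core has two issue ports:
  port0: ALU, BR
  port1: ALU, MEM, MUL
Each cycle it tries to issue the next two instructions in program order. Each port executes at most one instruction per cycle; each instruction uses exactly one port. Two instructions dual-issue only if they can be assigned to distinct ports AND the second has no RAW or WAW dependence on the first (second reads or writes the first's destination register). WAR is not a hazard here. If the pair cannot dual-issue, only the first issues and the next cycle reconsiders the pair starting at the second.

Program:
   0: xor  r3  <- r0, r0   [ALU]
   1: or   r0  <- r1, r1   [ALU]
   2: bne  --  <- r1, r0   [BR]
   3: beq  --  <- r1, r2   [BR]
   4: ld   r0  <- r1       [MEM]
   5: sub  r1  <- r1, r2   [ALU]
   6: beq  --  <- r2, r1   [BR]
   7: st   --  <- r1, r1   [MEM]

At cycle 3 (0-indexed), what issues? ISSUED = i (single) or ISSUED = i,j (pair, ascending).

ISSUED = 5

[0] i0+i1  xor.ALU/or.ALU  -- dual
[1] i2  bne.BR  -- no-port BR/BR
[2] i3+i4  beq.BR/ld.MEM  -- dual
[3] i5  sub.ALU  -- RAW r1
[4] i6+i7  beq.BR/st.MEM  -- dual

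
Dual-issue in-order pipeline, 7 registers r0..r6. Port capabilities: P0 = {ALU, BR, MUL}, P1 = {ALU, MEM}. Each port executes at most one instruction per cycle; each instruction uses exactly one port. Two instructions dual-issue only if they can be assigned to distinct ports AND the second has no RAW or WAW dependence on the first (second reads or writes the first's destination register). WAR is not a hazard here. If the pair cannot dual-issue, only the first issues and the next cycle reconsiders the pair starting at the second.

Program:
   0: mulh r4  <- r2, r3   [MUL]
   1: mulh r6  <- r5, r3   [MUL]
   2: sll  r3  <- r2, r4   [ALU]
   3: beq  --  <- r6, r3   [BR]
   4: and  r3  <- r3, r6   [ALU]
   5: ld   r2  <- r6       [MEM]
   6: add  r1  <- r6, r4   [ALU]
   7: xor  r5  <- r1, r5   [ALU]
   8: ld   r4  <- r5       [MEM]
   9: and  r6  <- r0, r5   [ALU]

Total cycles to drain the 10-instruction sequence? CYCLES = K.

0. mulh @i0  | no-port MUL/MUL
1. mulh+sll @i1+i2  | 2-wide
2. beq+and @i3+i4  | 2-wide
3. ld+add @i5+i6  | 2-wide
4. xor @i7  | RAW r5
5. ld+and @i8+i9  | 2-wide

CYCLES = 6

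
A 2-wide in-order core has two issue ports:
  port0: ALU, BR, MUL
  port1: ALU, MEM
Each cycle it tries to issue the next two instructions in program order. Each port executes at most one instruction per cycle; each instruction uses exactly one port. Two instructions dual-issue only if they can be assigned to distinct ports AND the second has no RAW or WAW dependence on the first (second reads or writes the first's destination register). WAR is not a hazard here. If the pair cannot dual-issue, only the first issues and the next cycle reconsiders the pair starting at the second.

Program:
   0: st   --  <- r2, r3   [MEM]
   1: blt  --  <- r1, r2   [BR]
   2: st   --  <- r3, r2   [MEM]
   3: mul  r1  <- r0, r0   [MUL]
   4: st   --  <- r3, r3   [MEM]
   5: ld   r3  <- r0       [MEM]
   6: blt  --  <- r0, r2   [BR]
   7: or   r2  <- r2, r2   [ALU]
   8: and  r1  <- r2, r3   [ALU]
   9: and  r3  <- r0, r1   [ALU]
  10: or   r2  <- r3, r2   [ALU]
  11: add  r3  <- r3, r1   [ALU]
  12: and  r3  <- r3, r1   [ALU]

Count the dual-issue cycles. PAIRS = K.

  cy0 -> i0/i1 (st.MEM blt.BR) dual
  cy1 -> i2/i3 (st.MEM mul.MUL) dual
  cy2 -> i4 (st.MEM) no-port MEM/MEM
  cy3 -> i5/i6 (ld.MEM blt.BR) dual
  cy4 -> i7 (or.ALU) RAW r2
  cy5 -> i8 (and.ALU) RAW r1
  cy6 -> i9 (and.ALU) RAW r3
  cy7 -> i10/i11 (or.ALU add.ALU) dual
  cy8 -> i12 (and.ALU) tail

PAIRS = 4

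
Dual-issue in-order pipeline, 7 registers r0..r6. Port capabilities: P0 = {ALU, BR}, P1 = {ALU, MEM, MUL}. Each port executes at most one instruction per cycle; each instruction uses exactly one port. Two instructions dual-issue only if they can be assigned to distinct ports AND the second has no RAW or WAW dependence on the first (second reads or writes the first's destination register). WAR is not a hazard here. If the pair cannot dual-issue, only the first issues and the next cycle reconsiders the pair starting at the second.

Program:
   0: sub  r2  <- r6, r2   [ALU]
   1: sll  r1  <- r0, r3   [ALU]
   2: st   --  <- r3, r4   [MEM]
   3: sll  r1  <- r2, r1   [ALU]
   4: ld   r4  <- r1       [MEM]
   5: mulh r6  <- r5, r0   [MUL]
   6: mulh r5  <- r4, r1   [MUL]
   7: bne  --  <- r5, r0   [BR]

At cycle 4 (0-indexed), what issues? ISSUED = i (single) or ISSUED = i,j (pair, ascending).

c0: i0/i1 sub.ALU/sll.ALU  dual
c1: i2/i3 st.MEM/sll.ALU  dual
c2: i4 ld.MEM  no-port MEM/MUL
c3: i5 mulh.MUL  no-port MUL/MUL
c4: i6 mulh.MUL  RAW r5
c5: i7 bne.BR  tail

ISSUED = 6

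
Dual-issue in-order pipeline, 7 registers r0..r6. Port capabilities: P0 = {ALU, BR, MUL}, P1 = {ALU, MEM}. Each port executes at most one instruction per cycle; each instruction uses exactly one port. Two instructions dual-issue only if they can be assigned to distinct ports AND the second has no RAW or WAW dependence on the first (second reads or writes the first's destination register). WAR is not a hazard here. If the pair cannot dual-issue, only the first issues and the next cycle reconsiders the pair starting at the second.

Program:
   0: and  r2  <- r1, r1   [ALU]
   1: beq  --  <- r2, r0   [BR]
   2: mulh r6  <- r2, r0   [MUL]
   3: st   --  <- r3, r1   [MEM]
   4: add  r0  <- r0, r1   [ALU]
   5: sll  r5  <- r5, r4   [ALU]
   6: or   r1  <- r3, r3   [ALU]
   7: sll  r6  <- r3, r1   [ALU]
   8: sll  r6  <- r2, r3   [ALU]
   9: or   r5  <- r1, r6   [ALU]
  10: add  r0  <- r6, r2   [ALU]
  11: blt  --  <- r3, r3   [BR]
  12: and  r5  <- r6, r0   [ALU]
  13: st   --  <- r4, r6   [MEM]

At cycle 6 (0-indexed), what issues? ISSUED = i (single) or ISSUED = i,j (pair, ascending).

[0] i0  and.ALU  -- RAW r2
[1] i1  beq.BR  -- no-port BR/MUL
[2] i2/i3  mulh.MUL+st.MEM  -- pair
[3] i4/i5  add.ALU+sll.ALU  -- pair
[4] i6  or.ALU  -- RAW r1
[5] i7  sll.ALU  -- WAW r6
[6] i8  sll.ALU  -- RAW r6
[7] i9/i10  or.ALU+add.ALU  -- pair
[8] i11/i12  blt.BR+and.ALU  -- pair
[9] i13  st.MEM  -- tail

ISSUED = 8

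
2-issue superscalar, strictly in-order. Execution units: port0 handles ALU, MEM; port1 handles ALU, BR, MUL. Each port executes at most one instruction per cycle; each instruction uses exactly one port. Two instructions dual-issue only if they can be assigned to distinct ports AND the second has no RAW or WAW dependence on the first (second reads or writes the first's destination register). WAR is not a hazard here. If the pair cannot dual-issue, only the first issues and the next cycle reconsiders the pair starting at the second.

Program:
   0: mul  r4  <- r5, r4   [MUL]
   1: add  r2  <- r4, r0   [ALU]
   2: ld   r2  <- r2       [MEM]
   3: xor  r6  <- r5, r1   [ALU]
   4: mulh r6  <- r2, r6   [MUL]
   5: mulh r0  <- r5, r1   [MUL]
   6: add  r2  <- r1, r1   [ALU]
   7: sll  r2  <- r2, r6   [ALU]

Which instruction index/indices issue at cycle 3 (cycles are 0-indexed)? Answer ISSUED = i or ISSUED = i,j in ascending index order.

ISSUED = 4

[0] i0  mul  -- RAW r4
[1] i1  add  -- RAW+WAW r2
[2] i2,i3  ld+xor  -- pair
[3] i4  mulh  -- no-port MUL/MUL
[4] i5,i6  mulh+add  -- pair
[5] i7  sll  -- tail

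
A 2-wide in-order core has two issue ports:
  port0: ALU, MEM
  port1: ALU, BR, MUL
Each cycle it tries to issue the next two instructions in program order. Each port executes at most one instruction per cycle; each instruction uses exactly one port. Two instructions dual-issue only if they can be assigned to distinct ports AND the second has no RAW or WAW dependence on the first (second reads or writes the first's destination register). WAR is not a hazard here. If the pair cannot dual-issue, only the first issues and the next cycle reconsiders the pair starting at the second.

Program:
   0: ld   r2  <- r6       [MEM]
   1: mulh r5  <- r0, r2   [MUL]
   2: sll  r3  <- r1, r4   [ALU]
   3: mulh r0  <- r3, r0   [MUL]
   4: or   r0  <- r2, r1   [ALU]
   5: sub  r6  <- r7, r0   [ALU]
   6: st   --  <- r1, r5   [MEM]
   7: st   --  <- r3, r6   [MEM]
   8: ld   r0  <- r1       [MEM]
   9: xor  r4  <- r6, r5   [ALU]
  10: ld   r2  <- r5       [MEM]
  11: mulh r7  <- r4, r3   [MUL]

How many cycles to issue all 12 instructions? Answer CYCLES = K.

#0 head=0: ld i0 RAW r2
#1 head=1: mulh;sll i1,i2 dual
#2 head=3: mulh i3 WAW r0
#3 head=4: or i4 RAW r0
#4 head=5: sub;st i5,i6 dual
#5 head=7: st i7 no-port MEM/MEM
#6 head=8: ld;xor i8,i9 dual
#7 head=10: ld;mulh i10,i11 dual

CYCLES = 8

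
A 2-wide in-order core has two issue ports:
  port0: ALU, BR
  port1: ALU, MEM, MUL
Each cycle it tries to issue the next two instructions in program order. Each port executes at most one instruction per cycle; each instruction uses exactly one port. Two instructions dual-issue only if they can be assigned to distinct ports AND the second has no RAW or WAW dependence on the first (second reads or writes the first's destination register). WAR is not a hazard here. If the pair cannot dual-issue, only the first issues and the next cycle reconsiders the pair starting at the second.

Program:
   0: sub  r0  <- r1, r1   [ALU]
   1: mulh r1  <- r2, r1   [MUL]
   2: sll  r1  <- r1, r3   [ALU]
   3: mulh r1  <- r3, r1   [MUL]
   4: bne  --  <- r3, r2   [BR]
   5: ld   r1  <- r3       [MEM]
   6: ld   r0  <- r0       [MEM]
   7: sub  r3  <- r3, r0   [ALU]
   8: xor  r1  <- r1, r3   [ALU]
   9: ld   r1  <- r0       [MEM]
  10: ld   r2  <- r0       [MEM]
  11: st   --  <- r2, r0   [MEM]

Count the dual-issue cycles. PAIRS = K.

PAIRS = 2

c0: i0,i1 sub;mulh  pair
c1: i2 sll  RAW+WAW r1
c2: i3,i4 mulh;bne  pair
c3: i5 ld  no-port MEM/MEM
c4: i6 ld  RAW r0
c5: i7 sub  RAW r3
c6: i8 xor  WAW r1
c7: i9 ld  no-port MEM/MEM
c8: i10 ld  no-port MEM/MEM
c9: i11 st  tail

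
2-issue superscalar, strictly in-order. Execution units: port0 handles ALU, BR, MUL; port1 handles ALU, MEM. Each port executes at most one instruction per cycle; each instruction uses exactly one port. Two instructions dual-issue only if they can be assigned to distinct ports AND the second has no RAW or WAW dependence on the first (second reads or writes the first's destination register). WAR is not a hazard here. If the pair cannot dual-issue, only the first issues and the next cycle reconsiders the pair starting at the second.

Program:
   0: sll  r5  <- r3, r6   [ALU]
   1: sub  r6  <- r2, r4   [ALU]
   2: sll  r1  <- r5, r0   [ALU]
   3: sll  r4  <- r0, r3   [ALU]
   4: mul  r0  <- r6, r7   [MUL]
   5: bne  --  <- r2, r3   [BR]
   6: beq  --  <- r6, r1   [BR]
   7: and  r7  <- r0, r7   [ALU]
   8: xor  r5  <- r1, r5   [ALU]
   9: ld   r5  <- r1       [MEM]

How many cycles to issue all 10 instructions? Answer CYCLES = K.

CYCLES = 7

  cy0 -> i0&i1 (sll.ALU/sub.ALU) 2-wide
  cy1 -> i2&i3 (sll.ALU/sll.ALU) 2-wide
  cy2 -> i4 (mul.MUL) no-port MUL/BR
  cy3 -> i5 (bne.BR) no-port BR/BR
  cy4 -> i6&i7 (beq.BR/and.ALU) 2-wide
  cy5 -> i8 (xor.ALU) WAW r5
  cy6 -> i9 (ld.MEM) tail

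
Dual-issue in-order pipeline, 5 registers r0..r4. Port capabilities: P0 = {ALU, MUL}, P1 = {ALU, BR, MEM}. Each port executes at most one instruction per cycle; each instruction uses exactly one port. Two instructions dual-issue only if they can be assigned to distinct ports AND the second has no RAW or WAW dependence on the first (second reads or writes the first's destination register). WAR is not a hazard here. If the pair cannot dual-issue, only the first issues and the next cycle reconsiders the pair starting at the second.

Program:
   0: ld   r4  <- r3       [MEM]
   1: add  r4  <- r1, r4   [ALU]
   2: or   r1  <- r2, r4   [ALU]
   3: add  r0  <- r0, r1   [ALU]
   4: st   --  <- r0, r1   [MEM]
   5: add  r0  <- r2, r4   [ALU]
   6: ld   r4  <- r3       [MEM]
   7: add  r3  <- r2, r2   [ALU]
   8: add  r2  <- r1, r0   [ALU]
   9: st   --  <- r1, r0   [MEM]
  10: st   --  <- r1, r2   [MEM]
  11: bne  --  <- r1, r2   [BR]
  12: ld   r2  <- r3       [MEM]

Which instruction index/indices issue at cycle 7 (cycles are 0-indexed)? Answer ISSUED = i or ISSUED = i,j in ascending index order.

ISSUED = 10

[0] i0  ld.MEM  -- RAW+WAW r4
[1] i1  add.ALU  -- RAW r4
[2] i2  or.ALU  -- RAW r1
[3] i3  add.ALU  -- RAW r0
[4] i4&i5  st.MEM;add.ALU  -- pair
[5] i6&i7  ld.MEM;add.ALU  -- pair
[6] i8&i9  add.ALU;st.MEM  -- pair
[7] i10  st.MEM  -- no-port MEM/BR
[8] i11  bne.BR  -- no-port BR/MEM
[9] i12  ld.MEM  -- tail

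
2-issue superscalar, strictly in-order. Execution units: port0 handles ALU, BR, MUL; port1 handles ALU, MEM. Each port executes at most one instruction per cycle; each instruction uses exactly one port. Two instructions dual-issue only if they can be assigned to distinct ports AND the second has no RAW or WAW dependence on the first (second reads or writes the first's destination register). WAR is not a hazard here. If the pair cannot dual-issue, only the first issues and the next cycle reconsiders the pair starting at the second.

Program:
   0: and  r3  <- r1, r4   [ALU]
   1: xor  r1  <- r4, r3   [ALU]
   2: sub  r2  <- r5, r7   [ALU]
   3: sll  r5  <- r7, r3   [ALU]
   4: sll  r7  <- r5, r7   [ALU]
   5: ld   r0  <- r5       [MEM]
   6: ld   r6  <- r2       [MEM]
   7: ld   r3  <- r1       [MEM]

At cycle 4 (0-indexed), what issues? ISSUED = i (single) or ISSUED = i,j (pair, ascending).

0. and.ALU @i0  | RAW r3
1. xor.ALU sub.ALU @i1+i2  | pair
2. sll.ALU @i3  | RAW r5
3. sll.ALU ld.MEM @i4+i5  | pair
4. ld.MEM @i6  | no-port MEM/MEM
5. ld.MEM @i7  | tail

ISSUED = 6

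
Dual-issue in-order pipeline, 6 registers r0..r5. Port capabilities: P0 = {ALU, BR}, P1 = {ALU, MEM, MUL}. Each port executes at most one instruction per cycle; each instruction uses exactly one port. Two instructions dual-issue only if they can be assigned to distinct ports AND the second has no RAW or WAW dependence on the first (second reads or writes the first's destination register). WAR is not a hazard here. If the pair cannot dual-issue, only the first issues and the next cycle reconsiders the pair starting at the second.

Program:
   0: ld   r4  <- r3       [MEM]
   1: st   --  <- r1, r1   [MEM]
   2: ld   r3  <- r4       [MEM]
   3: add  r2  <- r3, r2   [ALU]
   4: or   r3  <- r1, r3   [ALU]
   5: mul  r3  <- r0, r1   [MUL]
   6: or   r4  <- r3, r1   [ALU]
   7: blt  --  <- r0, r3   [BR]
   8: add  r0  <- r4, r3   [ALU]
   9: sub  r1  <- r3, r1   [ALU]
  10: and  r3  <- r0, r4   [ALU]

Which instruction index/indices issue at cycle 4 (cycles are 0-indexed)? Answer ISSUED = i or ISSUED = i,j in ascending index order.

ISSUED = 5

  cy0 -> i0 (ld.MEM) no-port MEM/MEM
  cy1 -> i1 (st.MEM) no-port MEM/MEM
  cy2 -> i2 (ld.MEM) RAW r3
  cy3 -> i3/i4 (add.ALU or.ALU) 2-wide
  cy4 -> i5 (mul.MUL) RAW r3
  cy5 -> i6/i7 (or.ALU blt.BR) 2-wide
  cy6 -> i8/i9 (add.ALU sub.ALU) 2-wide
  cy7 -> i10 (and.ALU) tail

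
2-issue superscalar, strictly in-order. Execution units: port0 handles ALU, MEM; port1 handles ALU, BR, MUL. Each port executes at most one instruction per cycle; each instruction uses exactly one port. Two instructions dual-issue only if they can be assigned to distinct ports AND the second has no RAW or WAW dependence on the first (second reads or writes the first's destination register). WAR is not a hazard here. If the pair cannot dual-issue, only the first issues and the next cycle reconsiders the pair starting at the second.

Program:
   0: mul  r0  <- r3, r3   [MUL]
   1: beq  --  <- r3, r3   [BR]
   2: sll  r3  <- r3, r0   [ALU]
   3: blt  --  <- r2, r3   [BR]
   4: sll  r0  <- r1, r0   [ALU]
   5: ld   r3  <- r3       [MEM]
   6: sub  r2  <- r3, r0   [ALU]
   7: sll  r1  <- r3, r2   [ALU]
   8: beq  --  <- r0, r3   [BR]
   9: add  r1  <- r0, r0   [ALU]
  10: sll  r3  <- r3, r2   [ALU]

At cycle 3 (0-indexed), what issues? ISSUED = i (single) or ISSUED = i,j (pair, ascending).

ISSUED = 5

0. mul.MUL @i0  | no-port MUL/BR
1. beq.BR sll.ALU @i1&i2  | pair
2. blt.BR sll.ALU @i3&i4  | pair
3. ld.MEM @i5  | RAW r3
4. sub.ALU @i6  | RAW r2
5. sll.ALU beq.BR @i7&i8  | pair
6. add.ALU sll.ALU @i9&i10  | pair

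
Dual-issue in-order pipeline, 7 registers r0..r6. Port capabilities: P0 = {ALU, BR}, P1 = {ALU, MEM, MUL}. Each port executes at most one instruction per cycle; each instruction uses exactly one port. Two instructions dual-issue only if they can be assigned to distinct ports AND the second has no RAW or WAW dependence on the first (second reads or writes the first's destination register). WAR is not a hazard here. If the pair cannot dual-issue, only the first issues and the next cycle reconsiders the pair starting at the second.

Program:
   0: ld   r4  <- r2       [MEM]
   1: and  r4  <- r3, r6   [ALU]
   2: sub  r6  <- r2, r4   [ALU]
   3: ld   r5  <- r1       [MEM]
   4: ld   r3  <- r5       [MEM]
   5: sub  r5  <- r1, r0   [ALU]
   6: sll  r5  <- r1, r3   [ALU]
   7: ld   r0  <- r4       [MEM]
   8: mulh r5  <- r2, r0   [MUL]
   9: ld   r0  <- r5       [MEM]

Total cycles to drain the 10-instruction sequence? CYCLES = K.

0. ld @i0  | WAW r4
1. and @i1  | RAW r4
2. sub/ld @i2&i3  | dual
3. ld/sub @i4&i5  | dual
4. sll/ld @i6&i7  | dual
5. mulh @i8  | no-port MUL/MEM
6. ld @i9  | tail

CYCLES = 7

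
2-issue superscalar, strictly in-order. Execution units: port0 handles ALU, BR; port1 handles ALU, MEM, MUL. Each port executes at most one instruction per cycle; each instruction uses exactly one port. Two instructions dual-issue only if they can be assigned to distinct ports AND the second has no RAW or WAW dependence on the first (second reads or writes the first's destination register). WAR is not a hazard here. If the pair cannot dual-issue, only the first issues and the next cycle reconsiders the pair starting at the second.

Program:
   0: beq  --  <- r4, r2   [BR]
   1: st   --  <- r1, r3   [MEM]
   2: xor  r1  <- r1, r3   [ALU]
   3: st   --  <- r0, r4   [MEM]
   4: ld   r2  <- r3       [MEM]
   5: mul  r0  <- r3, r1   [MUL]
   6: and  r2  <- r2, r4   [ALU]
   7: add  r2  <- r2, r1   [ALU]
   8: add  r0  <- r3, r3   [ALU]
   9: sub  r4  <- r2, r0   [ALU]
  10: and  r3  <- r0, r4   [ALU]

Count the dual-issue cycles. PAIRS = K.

PAIRS = 4

#0 head=0: beq.BR st.MEM i0+i1 2-wide
#1 head=2: xor.ALU st.MEM i2+i3 2-wide
#2 head=4: ld.MEM i4 no-port MEM/MUL
#3 head=5: mul.MUL and.ALU i5+i6 2-wide
#4 head=7: add.ALU add.ALU i7+i8 2-wide
#5 head=9: sub.ALU i9 RAW r4
#6 head=10: and.ALU i10 tail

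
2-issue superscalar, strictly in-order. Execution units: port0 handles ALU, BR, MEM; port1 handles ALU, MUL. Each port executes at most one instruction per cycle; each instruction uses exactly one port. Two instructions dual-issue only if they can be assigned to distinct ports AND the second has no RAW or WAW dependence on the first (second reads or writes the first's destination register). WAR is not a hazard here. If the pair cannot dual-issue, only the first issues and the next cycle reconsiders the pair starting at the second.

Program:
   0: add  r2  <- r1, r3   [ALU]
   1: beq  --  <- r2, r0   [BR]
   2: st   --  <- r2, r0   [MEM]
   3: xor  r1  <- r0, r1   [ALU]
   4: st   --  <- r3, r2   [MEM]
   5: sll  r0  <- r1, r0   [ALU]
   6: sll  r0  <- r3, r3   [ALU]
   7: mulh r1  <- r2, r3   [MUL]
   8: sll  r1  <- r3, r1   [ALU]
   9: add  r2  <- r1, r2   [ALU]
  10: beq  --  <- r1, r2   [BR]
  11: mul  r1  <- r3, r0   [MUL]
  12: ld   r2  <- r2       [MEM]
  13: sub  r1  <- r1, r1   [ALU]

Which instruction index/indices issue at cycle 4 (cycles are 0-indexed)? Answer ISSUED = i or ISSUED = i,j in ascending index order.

#0 head=0: add i0 RAW r2
#1 head=1: beq i1 no-port BR/MEM
#2 head=2: st+xor i2+i3 pair
#3 head=4: st+sll i4+i5 pair
#4 head=6: sll+mulh i6+i7 pair
#5 head=8: sll i8 RAW r1
#6 head=9: add i9 RAW r2
#7 head=10: beq+mul i10+i11 pair
#8 head=12: ld+sub i12+i13 pair

ISSUED = 6,7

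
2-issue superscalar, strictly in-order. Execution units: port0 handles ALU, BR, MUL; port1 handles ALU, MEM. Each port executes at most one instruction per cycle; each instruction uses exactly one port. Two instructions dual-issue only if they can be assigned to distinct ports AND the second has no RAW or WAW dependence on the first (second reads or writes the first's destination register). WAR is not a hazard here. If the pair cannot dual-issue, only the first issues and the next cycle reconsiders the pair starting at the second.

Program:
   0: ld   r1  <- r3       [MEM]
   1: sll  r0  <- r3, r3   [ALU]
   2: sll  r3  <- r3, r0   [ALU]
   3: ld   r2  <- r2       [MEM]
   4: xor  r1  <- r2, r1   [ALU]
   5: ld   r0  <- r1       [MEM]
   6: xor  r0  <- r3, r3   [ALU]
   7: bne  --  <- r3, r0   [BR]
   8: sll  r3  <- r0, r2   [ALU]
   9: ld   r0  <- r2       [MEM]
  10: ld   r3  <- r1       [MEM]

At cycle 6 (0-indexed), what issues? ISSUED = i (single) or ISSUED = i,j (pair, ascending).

[0] i0&i1  ld+sll  -- 2-wide
[1] i2&i3  sll+ld  -- 2-wide
[2] i4  xor  -- RAW r1
[3] i5  ld  -- WAW r0
[4] i6  xor  -- RAW r0
[5] i7&i8  bne+sll  -- 2-wide
[6] i9  ld  -- no-port MEM/MEM
[7] i10  ld  -- tail

ISSUED = 9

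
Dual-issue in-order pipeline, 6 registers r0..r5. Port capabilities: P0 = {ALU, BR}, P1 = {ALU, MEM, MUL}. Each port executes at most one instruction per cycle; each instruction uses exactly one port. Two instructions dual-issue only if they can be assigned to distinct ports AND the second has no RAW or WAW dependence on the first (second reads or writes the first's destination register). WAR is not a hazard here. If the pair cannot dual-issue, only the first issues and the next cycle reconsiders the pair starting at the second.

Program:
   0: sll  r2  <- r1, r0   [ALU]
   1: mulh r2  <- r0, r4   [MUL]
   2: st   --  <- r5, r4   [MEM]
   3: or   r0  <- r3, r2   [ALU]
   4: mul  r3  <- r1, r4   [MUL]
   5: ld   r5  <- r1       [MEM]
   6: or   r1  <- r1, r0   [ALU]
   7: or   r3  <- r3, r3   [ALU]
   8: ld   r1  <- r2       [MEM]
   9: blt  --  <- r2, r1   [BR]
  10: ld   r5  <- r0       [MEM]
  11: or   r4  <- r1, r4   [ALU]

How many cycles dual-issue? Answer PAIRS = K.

#0 head=0: sll.ALU i0 WAW r2
#1 head=1: mulh.MUL i1 no-port MUL/MEM
#2 head=2: st.MEM;or.ALU i2,i3 dual
#3 head=4: mul.MUL i4 no-port MUL/MEM
#4 head=5: ld.MEM;or.ALU i5,i6 dual
#5 head=7: or.ALU;ld.MEM i7,i8 dual
#6 head=9: blt.BR;ld.MEM i9,i10 dual
#7 head=11: or.ALU i11 tail

PAIRS = 4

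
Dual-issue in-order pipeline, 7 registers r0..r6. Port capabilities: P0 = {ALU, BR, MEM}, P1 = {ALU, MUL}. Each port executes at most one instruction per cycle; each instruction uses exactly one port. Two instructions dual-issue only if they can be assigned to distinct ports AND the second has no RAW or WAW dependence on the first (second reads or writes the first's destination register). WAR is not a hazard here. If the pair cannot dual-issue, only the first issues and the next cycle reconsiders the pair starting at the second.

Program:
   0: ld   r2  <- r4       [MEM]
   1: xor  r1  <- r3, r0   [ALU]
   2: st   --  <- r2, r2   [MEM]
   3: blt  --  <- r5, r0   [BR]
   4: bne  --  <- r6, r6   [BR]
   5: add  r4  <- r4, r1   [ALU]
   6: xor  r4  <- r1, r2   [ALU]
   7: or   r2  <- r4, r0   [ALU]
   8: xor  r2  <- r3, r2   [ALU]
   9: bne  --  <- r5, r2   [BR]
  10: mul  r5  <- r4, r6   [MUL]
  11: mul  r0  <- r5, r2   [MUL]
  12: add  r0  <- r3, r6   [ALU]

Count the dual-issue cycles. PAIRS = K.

PAIRS = 3

  cy0 -> i0,i1 (ld;xor) 2-wide
  cy1 -> i2 (st) no-port MEM/BR
  cy2 -> i3 (blt) no-port BR/BR
  cy3 -> i4,i5 (bne;add) 2-wide
  cy4 -> i6 (xor) RAW r4
  cy5 -> i7 (or) RAW+WAW r2
  cy6 -> i8 (xor) RAW r2
  cy7 -> i9,i10 (bne;mul) 2-wide
  cy8 -> i11 (mul) WAW r0
  cy9 -> i12 (add) tail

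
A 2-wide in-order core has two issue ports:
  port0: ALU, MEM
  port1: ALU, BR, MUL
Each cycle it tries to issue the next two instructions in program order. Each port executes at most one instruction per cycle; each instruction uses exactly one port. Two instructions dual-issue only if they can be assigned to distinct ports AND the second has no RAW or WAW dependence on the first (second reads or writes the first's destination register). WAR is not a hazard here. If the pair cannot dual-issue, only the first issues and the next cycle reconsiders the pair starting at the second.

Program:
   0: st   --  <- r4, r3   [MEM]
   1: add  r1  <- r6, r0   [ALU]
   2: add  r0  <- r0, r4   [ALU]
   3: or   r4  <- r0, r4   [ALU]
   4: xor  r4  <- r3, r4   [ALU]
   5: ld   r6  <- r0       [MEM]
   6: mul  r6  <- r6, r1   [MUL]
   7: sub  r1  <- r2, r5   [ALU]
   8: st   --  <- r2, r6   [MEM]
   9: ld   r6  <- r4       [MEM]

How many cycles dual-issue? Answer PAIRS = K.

PAIRS = 3

t=0 i0/i1:st.MEM add.ALU ; pair
t=1 i2:add.ALU ; RAW r0
t=2 i3:or.ALU ; RAW+WAW r4
t=3 i4/i5:xor.ALU ld.MEM ; pair
t=4 i6/i7:mul.MUL sub.ALU ; pair
t=5 i8:st.MEM ; no-port MEM/MEM
t=6 i9:ld.MEM ; tail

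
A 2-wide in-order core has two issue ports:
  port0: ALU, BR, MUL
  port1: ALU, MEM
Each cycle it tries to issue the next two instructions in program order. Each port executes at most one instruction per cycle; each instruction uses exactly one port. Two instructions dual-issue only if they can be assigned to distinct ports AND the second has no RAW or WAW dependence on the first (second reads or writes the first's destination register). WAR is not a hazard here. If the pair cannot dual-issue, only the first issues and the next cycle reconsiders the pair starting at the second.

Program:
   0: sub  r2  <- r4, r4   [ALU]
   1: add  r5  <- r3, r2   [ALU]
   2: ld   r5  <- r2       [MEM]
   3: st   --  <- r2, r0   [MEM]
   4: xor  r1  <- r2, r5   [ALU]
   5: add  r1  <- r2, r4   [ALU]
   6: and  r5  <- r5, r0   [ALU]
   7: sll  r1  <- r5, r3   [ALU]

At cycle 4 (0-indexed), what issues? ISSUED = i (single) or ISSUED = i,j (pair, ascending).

0. sub @i0  | RAW r2
1. add @i1  | WAW r5
2. ld @i2  | no-port MEM/MEM
3. st;xor @i3/i4  | dual
4. add;and @i5/i6  | dual
5. sll @i7  | tail

ISSUED = 5,6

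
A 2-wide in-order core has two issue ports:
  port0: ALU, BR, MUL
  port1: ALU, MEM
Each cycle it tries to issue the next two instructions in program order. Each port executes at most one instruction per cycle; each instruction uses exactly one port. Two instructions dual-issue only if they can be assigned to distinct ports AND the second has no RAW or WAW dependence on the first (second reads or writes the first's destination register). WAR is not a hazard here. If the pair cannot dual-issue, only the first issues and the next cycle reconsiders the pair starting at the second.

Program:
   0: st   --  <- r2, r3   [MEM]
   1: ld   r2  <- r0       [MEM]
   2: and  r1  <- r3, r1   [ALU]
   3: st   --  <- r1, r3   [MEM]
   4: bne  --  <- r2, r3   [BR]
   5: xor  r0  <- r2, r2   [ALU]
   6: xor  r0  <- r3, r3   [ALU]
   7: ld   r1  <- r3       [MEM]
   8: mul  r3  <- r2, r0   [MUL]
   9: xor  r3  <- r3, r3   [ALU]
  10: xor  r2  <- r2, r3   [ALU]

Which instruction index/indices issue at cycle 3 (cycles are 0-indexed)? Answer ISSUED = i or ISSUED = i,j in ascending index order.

ISSUED = 5

c0: i0 st.MEM  no-port MEM/MEM
c1: i1/i2 ld.MEM and.ALU  dual
c2: i3/i4 st.MEM bne.BR  dual
c3: i5 xor.ALU  WAW r0
c4: i6/i7 xor.ALU ld.MEM  dual
c5: i8 mul.MUL  RAW+WAW r3
c6: i9 xor.ALU  RAW r3
c7: i10 xor.ALU  tail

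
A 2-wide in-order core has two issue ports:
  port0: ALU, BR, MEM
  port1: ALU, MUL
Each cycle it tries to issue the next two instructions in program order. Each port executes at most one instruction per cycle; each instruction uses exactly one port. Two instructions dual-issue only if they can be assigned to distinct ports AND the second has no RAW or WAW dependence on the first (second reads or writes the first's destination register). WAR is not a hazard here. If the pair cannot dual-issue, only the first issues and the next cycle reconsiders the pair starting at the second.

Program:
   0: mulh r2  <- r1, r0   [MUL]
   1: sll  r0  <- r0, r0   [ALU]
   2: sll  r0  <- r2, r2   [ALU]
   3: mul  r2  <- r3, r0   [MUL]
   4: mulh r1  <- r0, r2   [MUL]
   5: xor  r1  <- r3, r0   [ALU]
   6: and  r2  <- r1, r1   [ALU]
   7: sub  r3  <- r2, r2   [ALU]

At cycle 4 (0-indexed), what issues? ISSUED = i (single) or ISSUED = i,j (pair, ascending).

ISSUED = 5

#0 head=0: mulh+sll i0+i1 dual
#1 head=2: sll i2 RAW r0
#2 head=3: mul i3 no-port MUL/MUL
#3 head=4: mulh i4 WAW r1
#4 head=5: xor i5 RAW r1
#5 head=6: and i6 RAW r2
#6 head=7: sub i7 tail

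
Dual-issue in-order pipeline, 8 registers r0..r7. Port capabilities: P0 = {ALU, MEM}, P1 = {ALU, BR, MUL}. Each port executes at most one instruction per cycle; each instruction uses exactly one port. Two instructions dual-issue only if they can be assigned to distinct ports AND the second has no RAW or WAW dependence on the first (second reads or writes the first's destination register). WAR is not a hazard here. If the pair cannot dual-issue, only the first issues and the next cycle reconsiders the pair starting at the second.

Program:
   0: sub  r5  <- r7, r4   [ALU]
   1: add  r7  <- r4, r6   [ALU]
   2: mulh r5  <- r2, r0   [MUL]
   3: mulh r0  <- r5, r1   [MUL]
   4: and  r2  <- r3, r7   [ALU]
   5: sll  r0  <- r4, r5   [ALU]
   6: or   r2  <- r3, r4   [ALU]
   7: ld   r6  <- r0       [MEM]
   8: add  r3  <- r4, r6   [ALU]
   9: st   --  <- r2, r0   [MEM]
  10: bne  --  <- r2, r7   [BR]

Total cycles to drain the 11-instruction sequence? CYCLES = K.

0. sub.ALU+add.ALU @i0+i1  | dual
1. mulh.MUL @i2  | no-port MUL/MUL
2. mulh.MUL+and.ALU @i3+i4  | dual
3. sll.ALU+or.ALU @i5+i6  | dual
4. ld.MEM @i7  | RAW r6
5. add.ALU+st.MEM @i8+i9  | dual
6. bne.BR @i10  | tail

CYCLES = 7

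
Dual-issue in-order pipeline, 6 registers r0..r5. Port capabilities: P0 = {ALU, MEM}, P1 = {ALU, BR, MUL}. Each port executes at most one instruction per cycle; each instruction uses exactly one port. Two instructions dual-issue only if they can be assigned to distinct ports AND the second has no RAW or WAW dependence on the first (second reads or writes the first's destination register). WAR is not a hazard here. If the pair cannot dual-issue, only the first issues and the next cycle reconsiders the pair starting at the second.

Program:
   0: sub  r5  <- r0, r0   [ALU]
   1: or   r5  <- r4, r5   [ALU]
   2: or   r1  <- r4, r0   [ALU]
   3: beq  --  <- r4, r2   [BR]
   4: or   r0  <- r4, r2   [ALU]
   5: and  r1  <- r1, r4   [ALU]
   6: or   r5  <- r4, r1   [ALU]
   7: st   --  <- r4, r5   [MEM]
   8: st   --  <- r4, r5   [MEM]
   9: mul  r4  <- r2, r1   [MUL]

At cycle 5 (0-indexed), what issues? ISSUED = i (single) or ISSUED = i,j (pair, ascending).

ISSUED = 7

0. sub @i0  | RAW+WAW r5
1. or;or @i1,i2  | dual
2. beq;or @i3,i4  | dual
3. and @i5  | RAW r1
4. or @i6  | RAW r5
5. st @i7  | no-port MEM/MEM
6. st;mul @i8,i9  | dual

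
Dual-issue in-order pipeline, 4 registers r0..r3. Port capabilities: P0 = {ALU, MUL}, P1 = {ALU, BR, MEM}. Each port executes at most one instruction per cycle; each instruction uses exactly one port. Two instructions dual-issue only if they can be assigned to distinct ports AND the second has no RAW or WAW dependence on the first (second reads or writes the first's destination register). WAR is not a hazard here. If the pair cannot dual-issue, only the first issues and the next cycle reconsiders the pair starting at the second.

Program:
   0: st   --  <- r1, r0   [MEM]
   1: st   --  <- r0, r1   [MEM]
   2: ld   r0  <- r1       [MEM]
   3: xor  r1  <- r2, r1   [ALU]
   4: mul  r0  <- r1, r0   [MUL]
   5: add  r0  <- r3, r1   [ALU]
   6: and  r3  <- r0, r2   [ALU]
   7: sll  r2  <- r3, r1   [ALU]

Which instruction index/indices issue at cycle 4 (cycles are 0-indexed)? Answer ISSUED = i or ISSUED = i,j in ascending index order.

#0 head=0: st.MEM i0 no-port MEM/MEM
#1 head=1: st.MEM i1 no-port MEM/MEM
#2 head=2: ld.MEM/xor.ALU i2&i3 2-wide
#3 head=4: mul.MUL i4 WAW r0
#4 head=5: add.ALU i5 RAW r0
#5 head=6: and.ALU i6 RAW r3
#6 head=7: sll.ALU i7 tail

ISSUED = 5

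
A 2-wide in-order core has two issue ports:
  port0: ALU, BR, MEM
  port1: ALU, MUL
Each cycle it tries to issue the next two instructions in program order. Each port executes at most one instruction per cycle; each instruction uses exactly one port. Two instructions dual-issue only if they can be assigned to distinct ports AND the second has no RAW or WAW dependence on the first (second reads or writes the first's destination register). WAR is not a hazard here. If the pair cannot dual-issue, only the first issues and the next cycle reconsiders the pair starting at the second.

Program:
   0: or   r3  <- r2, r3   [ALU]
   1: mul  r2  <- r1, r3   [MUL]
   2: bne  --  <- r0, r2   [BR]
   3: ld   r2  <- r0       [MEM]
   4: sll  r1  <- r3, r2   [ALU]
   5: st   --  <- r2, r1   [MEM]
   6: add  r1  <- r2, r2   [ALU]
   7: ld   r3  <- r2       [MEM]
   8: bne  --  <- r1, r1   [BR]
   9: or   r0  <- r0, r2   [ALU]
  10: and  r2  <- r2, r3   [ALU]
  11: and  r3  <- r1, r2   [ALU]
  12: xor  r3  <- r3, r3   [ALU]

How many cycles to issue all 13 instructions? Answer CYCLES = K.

CYCLES = 11

#0 head=0: or.ALU i0 RAW r3
#1 head=1: mul.MUL i1 RAW r2
#2 head=2: bne.BR i2 no-port BR/MEM
#3 head=3: ld.MEM i3 RAW r2
#4 head=4: sll.ALU i4 RAW r1
#5 head=5: st.MEM;add.ALU i5&i6 dual
#6 head=7: ld.MEM i7 no-port MEM/BR
#7 head=8: bne.BR;or.ALU i8&i9 dual
#8 head=10: and.ALU i10 RAW r2
#9 head=11: and.ALU i11 RAW+WAW r3
#10 head=12: xor.ALU i12 tail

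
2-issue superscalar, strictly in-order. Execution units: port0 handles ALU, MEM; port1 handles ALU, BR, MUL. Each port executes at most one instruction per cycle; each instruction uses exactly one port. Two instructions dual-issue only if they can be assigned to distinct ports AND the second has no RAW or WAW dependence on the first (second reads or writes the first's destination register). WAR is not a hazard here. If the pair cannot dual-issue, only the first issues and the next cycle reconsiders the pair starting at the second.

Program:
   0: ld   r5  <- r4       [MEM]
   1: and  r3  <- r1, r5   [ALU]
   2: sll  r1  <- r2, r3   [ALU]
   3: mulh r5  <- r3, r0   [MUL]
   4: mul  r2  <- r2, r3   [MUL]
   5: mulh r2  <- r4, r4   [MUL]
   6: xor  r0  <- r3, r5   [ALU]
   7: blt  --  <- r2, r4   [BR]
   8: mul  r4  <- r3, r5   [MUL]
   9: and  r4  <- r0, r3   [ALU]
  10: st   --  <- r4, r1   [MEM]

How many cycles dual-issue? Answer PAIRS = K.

PAIRS = 2

c0: i0 ld.MEM  RAW r5
c1: i1 and.ALU  RAW r3
c2: i2+i3 sll.ALU;mulh.MUL  pair
c3: i4 mul.MUL  no-port MUL/MUL
c4: i5+i6 mulh.MUL;xor.ALU  pair
c5: i7 blt.BR  no-port BR/MUL
c6: i8 mul.MUL  WAW r4
c7: i9 and.ALU  RAW r4
c8: i10 st.MEM  tail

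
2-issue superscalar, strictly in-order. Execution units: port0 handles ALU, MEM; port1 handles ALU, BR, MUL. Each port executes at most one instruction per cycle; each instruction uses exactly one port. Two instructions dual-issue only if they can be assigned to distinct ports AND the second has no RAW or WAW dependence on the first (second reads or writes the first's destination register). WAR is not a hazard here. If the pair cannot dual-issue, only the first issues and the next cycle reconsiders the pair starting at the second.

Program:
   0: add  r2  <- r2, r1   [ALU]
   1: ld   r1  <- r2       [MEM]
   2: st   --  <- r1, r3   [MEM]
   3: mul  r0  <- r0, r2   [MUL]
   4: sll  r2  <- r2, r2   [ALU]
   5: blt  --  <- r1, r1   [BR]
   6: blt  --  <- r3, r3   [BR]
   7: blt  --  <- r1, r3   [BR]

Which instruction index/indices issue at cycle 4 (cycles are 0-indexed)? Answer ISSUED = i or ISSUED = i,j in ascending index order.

#0 head=0: add i0 RAW r2
#1 head=1: ld i1 no-port MEM/MEM
#2 head=2: st;mul i2,i3 dual
#3 head=4: sll;blt i4,i5 dual
#4 head=6: blt i6 no-port BR/BR
#5 head=7: blt i7 tail

ISSUED = 6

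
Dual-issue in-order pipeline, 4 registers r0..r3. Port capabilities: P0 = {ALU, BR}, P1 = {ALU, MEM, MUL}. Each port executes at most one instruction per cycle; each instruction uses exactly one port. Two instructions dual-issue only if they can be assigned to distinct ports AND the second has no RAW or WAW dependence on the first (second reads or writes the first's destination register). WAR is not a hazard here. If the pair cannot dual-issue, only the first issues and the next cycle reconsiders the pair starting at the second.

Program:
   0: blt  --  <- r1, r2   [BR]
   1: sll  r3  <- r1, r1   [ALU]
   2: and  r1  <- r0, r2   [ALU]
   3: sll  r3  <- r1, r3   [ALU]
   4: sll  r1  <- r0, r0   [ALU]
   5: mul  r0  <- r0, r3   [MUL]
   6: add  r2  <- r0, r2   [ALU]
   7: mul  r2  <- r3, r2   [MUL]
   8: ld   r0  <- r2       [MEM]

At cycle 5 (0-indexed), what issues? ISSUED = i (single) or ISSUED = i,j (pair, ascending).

ISSUED = 7

0. blt.BR+sll.ALU @i0,i1  | pair
1. and.ALU @i2  | RAW r1
2. sll.ALU+sll.ALU @i3,i4  | pair
3. mul.MUL @i5  | RAW r0
4. add.ALU @i6  | RAW+WAW r2
5. mul.MUL @i7  | no-port MUL/MEM
6. ld.MEM @i8  | tail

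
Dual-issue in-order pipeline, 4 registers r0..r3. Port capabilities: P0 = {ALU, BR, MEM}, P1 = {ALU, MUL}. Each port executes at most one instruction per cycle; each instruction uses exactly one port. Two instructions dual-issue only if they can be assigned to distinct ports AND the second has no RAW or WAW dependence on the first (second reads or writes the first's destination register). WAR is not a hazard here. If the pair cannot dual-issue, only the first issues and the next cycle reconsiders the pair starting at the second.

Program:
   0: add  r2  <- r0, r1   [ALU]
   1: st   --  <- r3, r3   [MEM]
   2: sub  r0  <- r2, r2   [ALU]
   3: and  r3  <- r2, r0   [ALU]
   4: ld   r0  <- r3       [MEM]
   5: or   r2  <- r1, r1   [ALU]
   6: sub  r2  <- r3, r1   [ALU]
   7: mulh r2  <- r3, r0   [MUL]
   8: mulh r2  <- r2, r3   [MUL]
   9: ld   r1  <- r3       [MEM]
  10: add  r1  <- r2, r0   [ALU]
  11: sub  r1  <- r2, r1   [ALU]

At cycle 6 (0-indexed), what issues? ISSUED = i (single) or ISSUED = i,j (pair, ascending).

ISSUED = 8,9

#0 head=0: add.ALU+st.MEM i0&i1 2-wide
#1 head=2: sub.ALU i2 RAW r0
#2 head=3: and.ALU i3 RAW r3
#3 head=4: ld.MEM+or.ALU i4&i5 2-wide
#4 head=6: sub.ALU i6 WAW r2
#5 head=7: mulh.MUL i7 no-port MUL/MUL
#6 head=8: mulh.MUL+ld.MEM i8&i9 2-wide
#7 head=10: add.ALU i10 RAW+WAW r1
#8 head=11: sub.ALU i11 tail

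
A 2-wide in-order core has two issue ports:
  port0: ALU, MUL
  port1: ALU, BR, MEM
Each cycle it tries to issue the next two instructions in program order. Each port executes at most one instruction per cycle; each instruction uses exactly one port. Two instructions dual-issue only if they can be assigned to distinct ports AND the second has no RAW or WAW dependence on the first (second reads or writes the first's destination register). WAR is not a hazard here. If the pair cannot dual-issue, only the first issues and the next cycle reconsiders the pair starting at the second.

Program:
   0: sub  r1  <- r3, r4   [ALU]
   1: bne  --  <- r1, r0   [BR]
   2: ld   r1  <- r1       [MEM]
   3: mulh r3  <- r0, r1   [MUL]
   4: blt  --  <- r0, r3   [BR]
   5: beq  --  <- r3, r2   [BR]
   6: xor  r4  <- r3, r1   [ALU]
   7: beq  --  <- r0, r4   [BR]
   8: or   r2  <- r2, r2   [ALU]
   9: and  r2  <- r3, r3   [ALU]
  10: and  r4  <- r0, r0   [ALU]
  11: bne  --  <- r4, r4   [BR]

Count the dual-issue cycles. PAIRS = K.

PAIRS = 3

c0: i0 sub  RAW r1
c1: i1 bne  no-port BR/MEM
c2: i2 ld  RAW r1
c3: i3 mulh  RAW r3
c4: i4 blt  no-port BR/BR
c5: i5&i6 beq xor  dual
c6: i7&i8 beq or  dual
c7: i9&i10 and and  dual
c8: i11 bne  tail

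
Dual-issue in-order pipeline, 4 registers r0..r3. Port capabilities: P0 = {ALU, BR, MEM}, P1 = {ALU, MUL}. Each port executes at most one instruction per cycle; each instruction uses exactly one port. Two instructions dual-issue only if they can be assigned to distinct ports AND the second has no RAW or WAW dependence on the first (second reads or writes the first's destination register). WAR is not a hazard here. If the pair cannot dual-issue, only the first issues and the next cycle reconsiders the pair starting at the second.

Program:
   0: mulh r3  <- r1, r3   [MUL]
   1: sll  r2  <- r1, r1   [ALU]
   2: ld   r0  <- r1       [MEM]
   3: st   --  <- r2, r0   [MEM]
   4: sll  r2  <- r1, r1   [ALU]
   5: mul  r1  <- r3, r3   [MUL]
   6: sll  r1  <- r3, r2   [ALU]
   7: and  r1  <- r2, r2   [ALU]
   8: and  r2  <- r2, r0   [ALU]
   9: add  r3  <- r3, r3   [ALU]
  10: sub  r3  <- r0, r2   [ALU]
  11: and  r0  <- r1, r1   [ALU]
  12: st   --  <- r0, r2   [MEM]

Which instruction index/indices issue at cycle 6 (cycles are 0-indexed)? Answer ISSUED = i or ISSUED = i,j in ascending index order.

  cy0 -> i0/i1 (mulh.MUL sll.ALU) pair
  cy1 -> i2 (ld.MEM) no-port MEM/MEM
  cy2 -> i3/i4 (st.MEM sll.ALU) pair
  cy3 -> i5 (mul.MUL) WAW r1
  cy4 -> i6 (sll.ALU) WAW r1
  cy5 -> i7/i8 (and.ALU and.ALU) pair
  cy6 -> i9 (add.ALU) WAW r3
  cy7 -> i10/i11 (sub.ALU and.ALU) pair
  cy8 -> i12 (st.MEM) tail

ISSUED = 9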